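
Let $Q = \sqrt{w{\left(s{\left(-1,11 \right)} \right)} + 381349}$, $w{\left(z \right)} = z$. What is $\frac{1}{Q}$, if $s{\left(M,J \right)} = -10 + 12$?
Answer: $\frac{\sqrt{381351}}{381351} \approx 0.0016193$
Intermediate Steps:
$s{\left(M,J \right)} = 2$
$Q = \sqrt{381351}$ ($Q = \sqrt{2 + 381349} = \sqrt{381351} \approx 617.54$)
$\frac{1}{Q} = \frac{1}{\sqrt{381351}} = \frac{\sqrt{381351}}{381351}$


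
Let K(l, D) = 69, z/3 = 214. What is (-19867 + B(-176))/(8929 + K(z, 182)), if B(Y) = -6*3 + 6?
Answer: -19879/8998 ≈ -2.2093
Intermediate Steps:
z = 642 (z = 3*214 = 642)
B(Y) = -12 (B(Y) = -18 + 6 = -12)
(-19867 + B(-176))/(8929 + K(z, 182)) = (-19867 - 12)/(8929 + 69) = -19879/8998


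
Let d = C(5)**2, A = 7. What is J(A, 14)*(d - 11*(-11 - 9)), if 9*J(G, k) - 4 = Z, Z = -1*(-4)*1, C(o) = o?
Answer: 1960/9 ≈ 217.78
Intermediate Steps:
Z = 4 (Z = 4*1 = 4)
J(G, k) = 8/9 (J(G, k) = 4/9 + (1/9)*4 = 4/9 + 4/9 = 8/9)
d = 25 (d = 5**2 = 25)
J(A, 14)*(d - 11*(-11 - 9)) = 8*(25 - 11*(-11 - 9))/9 = 8*(25 - 11*(-20))/9 = 8*(25 + 220)/9 = (8/9)*245 = 1960/9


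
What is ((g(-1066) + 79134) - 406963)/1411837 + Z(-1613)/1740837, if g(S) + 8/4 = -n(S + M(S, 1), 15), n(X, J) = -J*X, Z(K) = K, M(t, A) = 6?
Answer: -85808133704/351111155367 ≈ -0.24439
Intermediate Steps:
n(X, J) = -J*X
g(S) = 88 + 15*S (g(S) = -2 - (-1)*15*(S + 6) = -2 - (-1)*15*(6 + S) = -2 - (-90 - 15*S) = -2 + (90 + 15*S) = 88 + 15*S)
((g(-1066) + 79134) - 406963)/1411837 + Z(-1613)/1740837 = (((88 + 15*(-1066)) + 79134) - 406963)/1411837 - 1613/1740837 = (((88 - 15990) + 79134) - 406963)*(1/1411837) - 1613*1/1740837 = ((-15902 + 79134) - 406963)*(1/1411837) - 1613/1740837 = (63232 - 406963)*(1/1411837) - 1613/1740837 = -343731*1/1411837 - 1613/1740837 = -343731/1411837 - 1613/1740837 = -85808133704/351111155367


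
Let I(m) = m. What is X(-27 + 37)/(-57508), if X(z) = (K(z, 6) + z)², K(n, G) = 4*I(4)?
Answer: -169/14377 ≈ -0.011755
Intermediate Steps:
K(n, G) = 16 (K(n, G) = 4*4 = 16)
X(z) = (16 + z)²
X(-27 + 37)/(-57508) = (16 + (-27 + 37))²/(-57508) = (16 + 10)²*(-1/57508) = 26²*(-1/57508) = 676*(-1/57508) = -169/14377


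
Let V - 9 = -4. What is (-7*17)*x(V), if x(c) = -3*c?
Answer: 1785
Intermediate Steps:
V = 5 (V = 9 - 4 = 5)
(-7*17)*x(V) = (-7*17)*(-3*5) = -119*(-15) = 1785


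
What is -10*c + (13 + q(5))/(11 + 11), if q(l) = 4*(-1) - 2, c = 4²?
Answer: -3513/22 ≈ -159.68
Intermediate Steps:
c = 16
q(l) = -6 (q(l) = -4 - 2 = -6)
-10*c + (13 + q(5))/(11 + 11) = -10*16 + (13 - 6)/(11 + 11) = -160 + 7/22 = -3513/22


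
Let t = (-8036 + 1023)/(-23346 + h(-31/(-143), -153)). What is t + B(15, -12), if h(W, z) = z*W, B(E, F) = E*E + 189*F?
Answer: -6829197644/3343221 ≈ -2042.7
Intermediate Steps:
B(E, F) = E² + 189*F
h(W, z) = W*z
t = 1002859/3343221 (t = (-8036 + 1023)/(-23346 - 31/(-143)*(-153)) = -7013/(-23346 - 31*(-1/143)*(-153)) = -7013/(-23346 + (31/143)*(-153)) = -7013/(-23346 - 4743/143) = -7013/(-3343221/143) = -7013*(-143/3343221) = 1002859/3343221 ≈ 0.29997)
t + B(15, -12) = 1002859/3343221 + (15² + 189*(-12)) = 1002859/3343221 + (225 - 2268) = 1002859/3343221 - 2043 = -6829197644/3343221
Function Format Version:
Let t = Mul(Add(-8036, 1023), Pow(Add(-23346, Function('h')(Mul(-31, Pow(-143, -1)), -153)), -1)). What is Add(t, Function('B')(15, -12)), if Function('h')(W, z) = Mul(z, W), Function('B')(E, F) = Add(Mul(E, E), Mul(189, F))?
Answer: Rational(-6829197644, 3343221) ≈ -2042.7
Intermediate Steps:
Function('B')(E, F) = Add(Pow(E, 2), Mul(189, F))
Function('h')(W, z) = Mul(W, z)
t = Rational(1002859, 3343221) (t = Mul(Add(-8036, 1023), Pow(Add(-23346, Mul(Mul(-31, Pow(-143, -1)), -153)), -1)) = Mul(-7013, Pow(Add(-23346, Mul(Mul(-31, Rational(-1, 143)), -153)), -1)) = Mul(-7013, Pow(Add(-23346, Mul(Rational(31, 143), -153)), -1)) = Mul(-7013, Pow(Add(-23346, Rational(-4743, 143)), -1)) = Mul(-7013, Pow(Rational(-3343221, 143), -1)) = Mul(-7013, Rational(-143, 3343221)) = Rational(1002859, 3343221) ≈ 0.29997)
Add(t, Function('B')(15, -12)) = Add(Rational(1002859, 3343221), Add(Pow(15, 2), Mul(189, -12))) = Add(Rational(1002859, 3343221), Add(225, -2268)) = Add(Rational(1002859, 3343221), -2043) = Rational(-6829197644, 3343221)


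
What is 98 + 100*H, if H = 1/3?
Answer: 394/3 ≈ 131.33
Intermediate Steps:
H = ⅓ ≈ 0.33333
98 + 100*H = 98 + 100*(⅓) = 98 + 100/3 = 394/3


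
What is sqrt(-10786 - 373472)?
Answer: 7*I*sqrt(7842) ≈ 619.89*I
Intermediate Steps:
sqrt(-10786 - 373472) = sqrt(-384258) = 7*I*sqrt(7842)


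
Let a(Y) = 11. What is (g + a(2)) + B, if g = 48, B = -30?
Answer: 29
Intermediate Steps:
(g + a(2)) + B = (48 + 11) - 30 = 59 - 30 = 29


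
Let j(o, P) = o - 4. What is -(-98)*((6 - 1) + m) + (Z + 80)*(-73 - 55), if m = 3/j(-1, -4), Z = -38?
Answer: -24724/5 ≈ -4944.8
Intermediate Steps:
j(o, P) = -4 + o
m = -⅗ (m = 3/(-4 - 1) = 3/(-5) = 3*(-⅕) = -⅗ ≈ -0.60000)
-(-98)*((6 - 1) + m) + (Z + 80)*(-73 - 55) = -(-98)*((6 - 1) - ⅗) + (-38 + 80)*(-73 - 55) = -(-98)*(5 - ⅗) + 42*(-128) = -(-98)*22/5 - 5376 = -49*(-44/5) - 5376 = 2156/5 - 5376 = -24724/5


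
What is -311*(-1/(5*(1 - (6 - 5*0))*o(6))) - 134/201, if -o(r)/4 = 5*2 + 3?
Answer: -1667/3900 ≈ -0.42744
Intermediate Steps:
o(r) = -52 (o(r) = -4*(5*2 + 3) = -4*(10 + 3) = -4*13 = -52)
-311*(-1/(5*(1 - (6 - 5*0))*o(6))) - 134/201 = -311*1/(260*(1 - (6 - 5*0))) - 134/201 = -311*1/(260*(1 - (6 + 0))) - 134*1/201 = -311*1/(260*(1 - 1*6)) - ⅔ = -311*1/(260*(1 - 6)) - ⅔ = -311/(-52*(-5)*(-5)) - ⅔ = -311/(260*(-5)) - ⅔ = -311/(-1300) - ⅔ = -311*(-1/1300) - ⅔ = 311/1300 - ⅔ = -1667/3900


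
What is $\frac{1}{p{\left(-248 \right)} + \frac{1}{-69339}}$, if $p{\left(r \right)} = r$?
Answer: $- \frac{69339}{17196073} \approx -0.0040323$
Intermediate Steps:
$\frac{1}{p{\left(-248 \right)} + \frac{1}{-69339}} = \frac{1}{-248 + \frac{1}{-69339}} = \frac{1}{-248 - \frac{1}{69339}} = \frac{1}{- \frac{17196073}{69339}} = - \frac{69339}{17196073}$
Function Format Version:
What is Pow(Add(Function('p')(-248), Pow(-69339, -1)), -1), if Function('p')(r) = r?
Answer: Rational(-69339, 17196073) ≈ -0.0040323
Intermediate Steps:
Pow(Add(Function('p')(-248), Pow(-69339, -1)), -1) = Pow(Add(-248, Pow(-69339, -1)), -1) = Pow(Add(-248, Rational(-1, 69339)), -1) = Pow(Rational(-17196073, 69339), -1) = Rational(-69339, 17196073)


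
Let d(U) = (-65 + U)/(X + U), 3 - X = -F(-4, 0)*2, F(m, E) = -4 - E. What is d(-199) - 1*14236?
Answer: -241990/17 ≈ -14235.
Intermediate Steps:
X = -5 (X = 3 - (-(-4 - 1*0))*2 = 3 - (-(-4 + 0))*2 = 3 - (-1*(-4))*2 = 3 - 4*2 = 3 - 1*8 = 3 - 8 = -5)
d(U) = (-65 + U)/(-5 + U)
d(-199) - 1*14236 = (-65 - 199)/(-5 - 199) - 1*14236 = -264/(-204) - 14236 = -1/204*(-264) - 14236 = 22/17 - 14236 = -241990/17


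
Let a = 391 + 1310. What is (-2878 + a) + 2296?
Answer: 1119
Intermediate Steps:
a = 1701
(-2878 + a) + 2296 = (-2878 + 1701) + 2296 = -1177 + 2296 = 1119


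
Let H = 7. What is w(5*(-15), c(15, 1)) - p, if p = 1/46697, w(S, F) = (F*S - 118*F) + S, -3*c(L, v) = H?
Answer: 52580819/140091 ≈ 375.33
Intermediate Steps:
c(L, v) = -7/3 (c(L, v) = -⅓*7 = -7/3)
w(S, F) = S - 118*F + F*S (w(S, F) = (-118*F + F*S) + S = S - 118*F + F*S)
p = 1/46697 ≈ 2.1415e-5
w(5*(-15), c(15, 1)) - p = (5*(-15) - 118*(-7/3) - 35*(-15)/3) - 1*1/46697 = (-75 + 826/3 - 7/3*(-75)) - 1/46697 = (-75 + 826/3 + 175) - 1/46697 = 1126/3 - 1/46697 = 52580819/140091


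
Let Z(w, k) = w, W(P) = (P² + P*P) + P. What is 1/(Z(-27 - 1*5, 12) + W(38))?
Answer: 1/2894 ≈ 0.00034554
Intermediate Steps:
W(P) = P + 2*P² (W(P) = (P² + P²) + P = 2*P² + P = P + 2*P²)
1/(Z(-27 - 1*5, 12) + W(38)) = 1/((-27 - 1*5) + 38*(1 + 2*38)) = 1/((-27 - 5) + 38*(1 + 76)) = 1/(-32 + 38*77) = 1/(-32 + 2926) = 1/2894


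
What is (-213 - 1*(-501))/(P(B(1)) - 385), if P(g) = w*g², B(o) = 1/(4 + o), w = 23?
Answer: -3600/4801 ≈ -0.74984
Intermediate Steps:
P(g) = 23*g²
(-213 - 1*(-501))/(P(B(1)) - 385) = (-213 - 1*(-501))/(23*(1/(4 + 1))² - 385) = (-213 + 501)/(23*(1/5)² - 385) = 288/(23*(⅕)² - 385) = 288/(23*(1/25) - 385) = 288/(23/25 - 385) = 288/(-9602/25) = 288*(-25/9602) = -3600/4801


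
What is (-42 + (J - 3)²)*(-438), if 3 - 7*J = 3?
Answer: 14454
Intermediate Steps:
J = 0 (J = 3/7 - ⅐*3 = 3/7 - 3/7 = 0)
(-42 + (J - 3)²)*(-438) = (-42 + (0 - 3)²)*(-438) = (-42 + (-3)²)*(-438) = (-42 + 9)*(-438) = -33*(-438) = 14454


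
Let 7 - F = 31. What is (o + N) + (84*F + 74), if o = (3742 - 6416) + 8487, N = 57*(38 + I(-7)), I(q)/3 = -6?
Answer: 5011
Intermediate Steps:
F = -24 (F = 7 - 1*31 = 7 - 31 = -24)
I(q) = -18 (I(q) = 3*(-6) = -18)
N = 1140 (N = 57*(38 - 18) = 57*20 = 1140)
o = 5813 (o = -2674 + 8487 = 5813)
(o + N) + (84*F + 74) = (5813 + 1140) + (84*(-24) + 74) = 6953 + (-2016 + 74) = 6953 - 1942 = 5011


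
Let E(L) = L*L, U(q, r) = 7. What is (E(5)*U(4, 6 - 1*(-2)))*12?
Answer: 2100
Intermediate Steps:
E(L) = L**2
(E(5)*U(4, 6 - 1*(-2)))*12 = (5**2*7)*12 = (25*7)*12 = 175*12 = 2100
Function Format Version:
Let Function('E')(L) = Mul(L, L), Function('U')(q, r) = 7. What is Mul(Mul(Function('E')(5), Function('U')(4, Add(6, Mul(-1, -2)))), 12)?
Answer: 2100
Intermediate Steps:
Function('E')(L) = Pow(L, 2)
Mul(Mul(Function('E')(5), Function('U')(4, Add(6, Mul(-1, -2)))), 12) = Mul(Mul(Pow(5, 2), 7), 12) = Mul(Mul(25, 7), 12) = Mul(175, 12) = 2100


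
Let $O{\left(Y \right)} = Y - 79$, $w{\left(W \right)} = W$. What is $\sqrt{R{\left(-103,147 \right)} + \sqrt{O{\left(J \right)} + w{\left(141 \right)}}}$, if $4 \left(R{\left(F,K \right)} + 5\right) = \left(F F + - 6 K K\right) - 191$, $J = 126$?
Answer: $\sqrt{-29814 + 2 \sqrt{47}} \approx 172.63 i$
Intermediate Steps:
$O{\left(Y \right)} = -79 + Y$
$R{\left(F,K \right)} = - \frac{211}{4} - \frac{3 K^{2}}{2} + \frac{F^{2}}{4}$ ($R{\left(F,K \right)} = -5 + \frac{\left(F F + - 6 K K\right) - 191}{4} = -5 + \frac{\left(F^{2} - 6 K^{2}\right) - 191}{4} = -5 + \frac{-191 + F^{2} - 6 K^{2}}{4} = -5 - \left(\frac{191}{4} - \frac{F^{2}}{4} + \frac{3 K^{2}}{2}\right) = - \frac{211}{4} - \frac{3 K^{2}}{2} + \frac{F^{2}}{4}$)
$\sqrt{R{\left(-103,147 \right)} + \sqrt{O{\left(J \right)} + w{\left(141 \right)}}} = \sqrt{\left(- \frac{211}{4} - \frac{3 \cdot 147^{2}}{2} + \frac{\left(-103\right)^{2}}{4}\right) + \sqrt{\left(-79 + 126\right) + 141}} = \sqrt{\left(- \frac{211}{4} - \frac{64827}{2} + \frac{1}{4} \cdot 10609\right) + \sqrt{47 + 141}} = \sqrt{\left(- \frac{211}{4} - \frac{64827}{2} + \frac{10609}{4}\right) + \sqrt{188}} = \sqrt{-29814 + 2 \sqrt{47}}$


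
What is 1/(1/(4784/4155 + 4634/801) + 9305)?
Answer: 7695418/71606973875 ≈ 0.00010747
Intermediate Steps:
1/(1/(4784/4155 + 4634/801) + 9305) = 1/(1/(7695418/1109385) + 9305) = 1/(1109385/7695418 + 9305) = 1/(71606973875/7695418) = 7695418/71606973875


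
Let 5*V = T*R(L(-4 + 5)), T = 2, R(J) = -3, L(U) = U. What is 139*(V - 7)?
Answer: -5699/5 ≈ -1139.8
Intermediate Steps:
V = -6/5 (V = (2*(-3))/5 = (⅕)*(-6) = -6/5 ≈ -1.2000)
139*(V - 7) = 139*(-6/5 - 7) = 139*(-41/5) = -5699/5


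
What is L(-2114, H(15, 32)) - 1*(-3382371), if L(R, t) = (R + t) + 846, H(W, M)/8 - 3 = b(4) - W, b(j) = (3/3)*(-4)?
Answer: 3380975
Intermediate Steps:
b(j) = -4 (b(j) = ((1/3)*3)*(-4) = 1*(-4) = -4)
H(W, M) = -8 - 8*W (H(W, M) = 24 + 8*(-4 - W) = 24 + (-32 - 8*W) = -8 - 8*W)
L(R, t) = 846 + R + t
L(-2114, H(15, 32)) - 1*(-3382371) = (846 - 2114 + (-8 - 8*15)) - 1*(-3382371) = (846 - 2114 + (-8 - 120)) + 3382371 = (846 - 2114 - 128) + 3382371 = -1396 + 3382371 = 3380975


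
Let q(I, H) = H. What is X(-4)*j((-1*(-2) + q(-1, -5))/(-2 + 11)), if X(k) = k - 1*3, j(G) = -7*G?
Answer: -49/3 ≈ -16.333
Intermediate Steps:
X(k) = -3 + k (X(k) = k - 3 = -3 + k)
X(-4)*j((-1*(-2) + q(-1, -5))/(-2 + 11)) = (-3 - 4)*(-7*(-1*(-2) - 5)/(-2 + 11)) = -(-49)*(2 - 5)/9 = -(-49)*(-3*⅑) = -(-49)*(-1)/3 = -7*7/3 = -49/3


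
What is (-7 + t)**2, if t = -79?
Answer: 7396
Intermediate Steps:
(-7 + t)**2 = (-7 - 79)**2 = (-86)**2 = 7396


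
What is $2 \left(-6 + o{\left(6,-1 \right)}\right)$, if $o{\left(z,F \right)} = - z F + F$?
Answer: $-2$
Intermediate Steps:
$o{\left(z,F \right)} = F - F z$ ($o{\left(z,F \right)} = - F z + F = F - F z$)
$2 \left(-6 + o{\left(6,-1 \right)}\right) = 2 \left(-6 - \left(1 - 6\right)\right) = 2 \left(-6 - -5\right) = 2 \left(-6 + 5\right) = 2 \left(-1\right) = -2$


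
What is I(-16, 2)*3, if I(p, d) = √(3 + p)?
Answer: 3*I*√13 ≈ 10.817*I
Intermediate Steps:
I(-16, 2)*3 = √(3 - 16)*3 = √(-13)*3 = (I*√13)*3 = 3*I*√13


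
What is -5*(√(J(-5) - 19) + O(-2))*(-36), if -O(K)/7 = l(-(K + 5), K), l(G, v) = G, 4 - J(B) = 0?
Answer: 3780 + 180*I*√15 ≈ 3780.0 + 697.14*I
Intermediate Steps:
J(B) = 4 (J(B) = 4 - 1*0 = 4 + 0 = 4)
O(K) = 35 + 7*K (O(K) = -(-7)*(K + 5) = -(-7)*(5 + K) = -7*(-5 - K) = 35 + 7*K)
-5*(√(J(-5) - 19) + O(-2))*(-36) = -5*(√(4 - 19) + (35 + 7*(-2)))*(-36) = -5*(√(-15) + (35 - 14))*(-36) = -5*(I*√15 + 21)*(-36) = -5*(21 + I*√15)*(-36) = -5*(-756 - 36*I*√15) = 3780 + 180*I*√15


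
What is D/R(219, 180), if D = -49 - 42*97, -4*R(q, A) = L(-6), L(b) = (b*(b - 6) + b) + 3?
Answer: 16492/69 ≈ 239.01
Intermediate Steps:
L(b) = 3 + b + b*(-6 + b) (L(b) = (b*(-6 + b) + b) + 3 = (b + b*(-6 + b)) + 3 = 3 + b + b*(-6 + b))
R(q, A) = -69/4 (R(q, A) = -(3 + (-6)² - 5*(-6))/4 = -(3 + 36 + 30)/4 = -¼*69 = -69/4)
D = -4123 (D = -49 - 4074 = -4123)
D/R(219, 180) = -4123/(-69/4) = -4123*(-4/69) = 16492/69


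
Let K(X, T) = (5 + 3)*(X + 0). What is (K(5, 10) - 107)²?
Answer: 4489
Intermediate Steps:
K(X, T) = 8*X
(K(5, 10) - 107)² = (8*5 - 107)² = (40 - 107)² = (-67)² = 4489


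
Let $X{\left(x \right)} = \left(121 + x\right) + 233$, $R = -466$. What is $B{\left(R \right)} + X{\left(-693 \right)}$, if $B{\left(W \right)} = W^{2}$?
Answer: $216817$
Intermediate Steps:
$X{\left(x \right)} = 354 + x$
$B{\left(R \right)} + X{\left(-693 \right)} = \left(-466\right)^{2} + \left(354 - 693\right) = 217156 - 339 = 216817$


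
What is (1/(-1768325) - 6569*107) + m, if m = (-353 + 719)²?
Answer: -1006047837276/1768325 ≈ -5.6893e+5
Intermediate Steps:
m = 133956 (m = 366² = 133956)
(1/(-1768325) - 6569*107) + m = (1/(-1768325) - 6569*107) + 133956 = (-1/1768325 - 702883) + 133956 = -1242925580976/1768325 + 133956 = -1006047837276/1768325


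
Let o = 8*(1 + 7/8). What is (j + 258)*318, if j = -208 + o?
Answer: 20670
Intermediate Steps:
o = 15 (o = 8*(1 + 7*(1/8)) = 8*(1 + 7/8) = 8*(15/8) = 15)
j = -193 (j = -208 + 15 = -193)
(j + 258)*318 = (-193 + 258)*318 = 65*318 = 20670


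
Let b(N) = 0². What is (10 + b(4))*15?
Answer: 150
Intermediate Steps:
b(N) = 0
(10 + b(4))*15 = (10 + 0)*15 = 10*15 = 150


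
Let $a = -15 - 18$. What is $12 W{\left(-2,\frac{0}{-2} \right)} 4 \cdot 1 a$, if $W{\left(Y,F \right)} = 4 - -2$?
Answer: $-9504$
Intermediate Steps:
$a = -33$
$W{\left(Y,F \right)} = 6$ ($W{\left(Y,F \right)} = 4 + 2 = 6$)
$12 W{\left(-2,\frac{0}{-2} \right)} 4 \cdot 1 a = 12 \cdot 6 \cdot 4 \cdot 1 \left(-33\right) = 12 \cdot 24 \cdot 1 \left(-33\right) = 12 \cdot 24 \left(-33\right) = 288 \left(-33\right) = -9504$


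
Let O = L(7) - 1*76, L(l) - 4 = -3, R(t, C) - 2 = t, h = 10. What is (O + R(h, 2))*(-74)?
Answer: 4662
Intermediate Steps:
R(t, C) = 2 + t
L(l) = 1 (L(l) = 4 - 3 = 1)
O = -75 (O = 1 - 1*76 = 1 - 76 = -75)
(O + R(h, 2))*(-74) = (-75 + (2 + 10))*(-74) = (-75 + 12)*(-74) = -63*(-74) = 4662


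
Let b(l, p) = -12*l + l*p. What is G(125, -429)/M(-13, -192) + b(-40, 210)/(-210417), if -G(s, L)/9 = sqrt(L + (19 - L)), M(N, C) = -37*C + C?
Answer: 2640/70139 - sqrt(19)/768 ≈ 0.031964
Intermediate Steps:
M(N, C) = -36*C
G(s, L) = -9*sqrt(19) (G(s, L) = -9*sqrt(L + (19 - L)) = -9*sqrt(19))
G(125, -429)/M(-13, -192) + b(-40, 210)/(-210417) = (-9*sqrt(19))/((-36*(-192))) - 40*(-12 + 210)/(-210417) = -9*sqrt(19)/6912 - 40*198*(-1/210417) = -9*sqrt(19)*(1/6912) - 7920*(-1/210417) = -sqrt(19)/768 + 2640/70139 = 2640/70139 - sqrt(19)/768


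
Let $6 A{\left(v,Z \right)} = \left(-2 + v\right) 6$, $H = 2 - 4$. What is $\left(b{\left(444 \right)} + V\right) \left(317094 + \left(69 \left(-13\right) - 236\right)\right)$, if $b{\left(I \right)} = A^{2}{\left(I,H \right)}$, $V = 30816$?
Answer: $71464058980$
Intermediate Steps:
$H = -2$ ($H = 2 - 4 = -2$)
$A{\left(v,Z \right)} = -2 + v$ ($A{\left(v,Z \right)} = \frac{\left(-2 + v\right) 6}{6} = \frac{-12 + 6 v}{6} = -2 + v$)
$b{\left(I \right)} = \left(-2 + I\right)^{2}$
$\left(b{\left(444 \right)} + V\right) \left(317094 + \left(69 \left(-13\right) - 236\right)\right) = \left(\left(-2 + 444\right)^{2} + 30816\right) \left(317094 + \left(69 \left(-13\right) - 236\right)\right) = \left(442^{2} + 30816\right) \left(317094 - 1133\right) = \left(195364 + 30816\right) \left(317094 - 1133\right) = 226180 \cdot 315961 = 71464058980$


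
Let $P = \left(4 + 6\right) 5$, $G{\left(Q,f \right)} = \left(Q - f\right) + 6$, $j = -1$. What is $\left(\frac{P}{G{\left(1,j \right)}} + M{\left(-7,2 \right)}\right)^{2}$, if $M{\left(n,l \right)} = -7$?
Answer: $\frac{9}{16} \approx 0.5625$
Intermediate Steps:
$G{\left(Q,f \right)} = 6 + Q - f$
$P = 50$ ($P = 10 \cdot 5 = 50$)
$\left(\frac{P}{G{\left(1,j \right)}} + M{\left(-7,2 \right)}\right)^{2} = \left(\frac{50}{6 + 1 - -1} - 7\right)^{2} = \left(\frac{50}{6 + 1 + 1} - 7\right)^{2} = \left(\frac{50}{8} - 7\right)^{2} = \left(50 \cdot \frac{1}{8} - 7\right)^{2} = \left(\frac{25}{4} - 7\right)^{2} = \left(- \frac{3}{4}\right)^{2} = \frac{9}{16}$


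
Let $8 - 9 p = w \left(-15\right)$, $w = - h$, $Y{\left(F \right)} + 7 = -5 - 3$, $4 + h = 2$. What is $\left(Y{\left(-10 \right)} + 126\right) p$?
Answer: $\frac{1406}{3} \approx 468.67$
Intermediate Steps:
$h = -2$ ($h = -4 + 2 = -2$)
$Y{\left(F \right)} = -15$ ($Y{\left(F \right)} = -7 - 8 = -15$)
$w = 2$ ($w = \left(-1\right) \left(-2\right) = 2$)
$p = \frac{38}{9}$ ($p = \frac{8}{9} - \frac{2 \left(-15\right)}{9} = \frac{8}{9} - - \frac{10}{3} = \frac{8}{9} + \frac{10}{3} = \frac{38}{9} \approx 4.2222$)
$\left(Y{\left(-10 \right)} + 126\right) p = \left(-15 + 126\right) \frac{38}{9} = 111 \cdot \frac{38}{9} = \frac{1406}{3}$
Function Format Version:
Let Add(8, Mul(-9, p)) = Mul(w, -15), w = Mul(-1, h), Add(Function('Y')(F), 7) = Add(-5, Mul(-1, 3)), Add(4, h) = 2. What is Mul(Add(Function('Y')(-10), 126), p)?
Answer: Rational(1406, 3) ≈ 468.67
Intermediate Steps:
h = -2 (h = Add(-4, 2) = -2)
Function('Y')(F) = -15 (Function('Y')(F) = Add(-7, Add(-5, Mul(-1, 3))) = Add(-7, Add(-5, -3)) = Add(-7, -8) = -15)
w = 2 (w = Mul(-1, -2) = 2)
p = Rational(38, 9) (p = Add(Rational(8, 9), Mul(Rational(-1, 9), Mul(2, -15))) = Add(Rational(8, 9), Mul(Rational(-1, 9), -30)) = Add(Rational(8, 9), Rational(10, 3)) = Rational(38, 9) ≈ 4.2222)
Mul(Add(Function('Y')(-10), 126), p) = Mul(Add(-15, 126), Rational(38, 9)) = Mul(111, Rational(38, 9)) = Rational(1406, 3)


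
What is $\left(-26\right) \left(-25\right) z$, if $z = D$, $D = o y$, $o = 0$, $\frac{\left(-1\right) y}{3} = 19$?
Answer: $0$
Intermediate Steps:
$y = -57$ ($y = \left(-3\right) 19 = -57$)
$D = 0$ ($D = 0 \left(-57\right) = 0$)
$z = 0$
$\left(-26\right) \left(-25\right) z = \left(-26\right) \left(-25\right) 0 = 650 \cdot 0 = 0$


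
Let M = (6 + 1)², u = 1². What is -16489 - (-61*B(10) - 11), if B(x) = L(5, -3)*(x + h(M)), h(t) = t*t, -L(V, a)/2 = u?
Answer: -310620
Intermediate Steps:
u = 1
L(V, a) = -2 (L(V, a) = -2*1 = -2)
M = 49 (M = 7² = 49)
h(t) = t²
B(x) = -4802 - 2*x (B(x) = -2*(x + 49²) = -2*(x + 2401) = -2*(2401 + x) = -4802 - 2*x)
-16489 - (-61*B(10) - 11) = -16489 - (-61*(-4802 - 2*10) - 11) = -16489 - (-61*(-4802 - 20) - 11) = -16489 - (-61*(-4822) - 11) = -16489 - (294142 - 11) = -16489 - 1*294131 = -16489 - 294131 = -310620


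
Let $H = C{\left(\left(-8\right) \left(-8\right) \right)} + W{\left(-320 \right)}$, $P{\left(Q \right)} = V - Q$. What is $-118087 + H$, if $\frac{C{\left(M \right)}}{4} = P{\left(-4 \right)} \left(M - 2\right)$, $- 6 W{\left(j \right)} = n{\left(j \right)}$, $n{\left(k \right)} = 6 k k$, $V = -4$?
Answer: $-220487$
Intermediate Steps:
$n{\left(k \right)} = 6 k^{2}$
$P{\left(Q \right)} = -4 - Q$
$W{\left(j \right)} = - j^{2}$ ($W{\left(j \right)} = - \frac{6 j^{2}}{6} = - j^{2}$)
$C{\left(M \right)} = 0$ ($C{\left(M \right)} = 4 \left(-4 - -4\right) \left(M - 2\right) = 4 \left(-4 + 4\right) \left(-2 + M\right) = 4 \cdot 0 \left(-2 + M\right) = 4 \cdot 0 = 0$)
$H = -102400$ ($H = 0 - \left(-320\right)^{2} = 0 - 102400 = -102400$)
$-118087 + H = -118087 - 102400 = -220487$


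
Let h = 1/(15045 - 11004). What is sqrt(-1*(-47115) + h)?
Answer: 2*sqrt(21371470121)/1347 ≈ 217.06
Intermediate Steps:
h = 1/4041 ≈ 0.00024746
sqrt(-1*(-47115) + h) = sqrt(-1*(-47115) + 1/4041) = sqrt(47115 + 1/4041) = sqrt(190391716/4041) = 2*sqrt(21371470121)/1347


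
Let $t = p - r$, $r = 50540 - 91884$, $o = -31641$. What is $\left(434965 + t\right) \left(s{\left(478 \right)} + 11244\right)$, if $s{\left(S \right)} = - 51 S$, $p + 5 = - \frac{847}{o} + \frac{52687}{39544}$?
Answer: $- \frac{6555547240276661}{1047916} \approx -6.2558 \cdot 10^{9}$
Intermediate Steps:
$p = - \frac{4555495385}{1251211704}$ ($p = -5 + \left(- \frac{847}{-31641} + \frac{52687}{39544}\right) = -5 + \left(\left(-847\right) \left(- \frac{1}{31641}\right) + 52687 \cdot \frac{1}{39544}\right) = -5 + \left(\frac{847}{31641} + \frac{52687}{39544}\right) = -5 + \frac{1700563135}{1251211704} = - \frac{4555495385}{1251211704} \approx -3.6409$)
$r = -41344$
$t = \frac{51725541194791}{1251211704}$ ($t = - \frac{4555495385}{1251211704} - -41344 = - \frac{4555495385}{1251211704} + 41344 = \frac{51725541194791}{1251211704} \approx 41340.0$)
$\left(434965 + t\right) \left(s{\left(478 \right)} + 11244\right) = \left(434965 + \frac{51725541194791}{1251211704}\right) \left(\left(-51\right) 478 + 11244\right) = \frac{595958840025151 \left(-24378 + 11244\right)}{1251211704} = \frac{595958840025151}{1251211704} \left(-13134\right) = - \frac{6555547240276661}{1047916}$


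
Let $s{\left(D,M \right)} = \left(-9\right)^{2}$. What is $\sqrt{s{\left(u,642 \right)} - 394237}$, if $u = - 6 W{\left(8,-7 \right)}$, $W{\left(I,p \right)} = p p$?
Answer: $14 i \sqrt{2011} \approx 627.82 i$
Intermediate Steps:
$W{\left(I,p \right)} = p^{2}$
$u = -294$ ($u = - 6 \left(-7\right)^{2} = \left(-6\right) 49 = -294$)
$s{\left(D,M \right)} = 81$
$\sqrt{s{\left(u,642 \right)} - 394237} = \sqrt{81 - 394237} = \sqrt{-394156} = 14 i \sqrt{2011}$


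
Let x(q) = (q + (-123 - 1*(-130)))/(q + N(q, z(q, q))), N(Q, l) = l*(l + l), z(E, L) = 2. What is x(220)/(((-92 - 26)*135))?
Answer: -227/3632040 ≈ -6.2499e-5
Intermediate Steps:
N(Q, l) = 2*l² (N(Q, l) = l*(2*l) = 2*l²)
x(q) = (7 + q)/(8 + q) (x(q) = (q + (-123 - 1*(-130)))/(q + 2*2²) = (q + (-123 + 130))/(q + 2*4) = (q + 7)/(q + 8) = (7 + q)/(8 + q))
x(220)/(((-92 - 26)*135)) = ((7 + 220)/(8 + 220))/(((-92 - 26)*135)) = (227/228)/((-118*135)) = ((1/228)*227)/(-15930) = (227/228)*(-1/15930) = -227/3632040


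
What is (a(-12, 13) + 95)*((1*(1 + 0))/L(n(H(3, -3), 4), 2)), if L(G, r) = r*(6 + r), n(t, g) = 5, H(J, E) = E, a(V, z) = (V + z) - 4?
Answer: 23/4 ≈ 5.7500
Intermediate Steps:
a(V, z) = -4 + V + z
(a(-12, 13) + 95)*((1*(1 + 0))/L(n(H(3, -3), 4), 2)) = ((-4 - 12 + 13) + 95)*((1*(1 + 0))/((2*(6 + 2)))) = (-3 + 95)*((1*1)/((2*8))) = 92*(1/16) = 23/4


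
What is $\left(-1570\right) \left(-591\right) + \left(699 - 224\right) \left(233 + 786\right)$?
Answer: $1411895$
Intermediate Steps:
$\left(-1570\right) \left(-591\right) + \left(699 - 224\right) \left(233 + 786\right) = 927870 + 475 \cdot 1019 = 927870 + 484025 = 1411895$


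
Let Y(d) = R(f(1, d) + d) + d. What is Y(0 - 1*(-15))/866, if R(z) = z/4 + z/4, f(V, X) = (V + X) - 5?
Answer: 14/433 ≈ 0.032333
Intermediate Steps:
f(V, X) = -5 + V + X
R(z) = z/2 (R(z) = z*(¼) + z*(¼) = z/4 + z/4 = z/2)
Y(d) = -2 + 2*d (Y(d) = ((-5 + 1 + d) + d)/2 + d = ((-4 + d) + d)/2 + d = (-4 + 2*d)/2 + d = (-2 + d) + d = -2 + 2*d)
Y(0 - 1*(-15))/866 = (-2 + 2*(0 - 1*(-15)))/866 = (-2 + 2*(0 + 15))*(1/866) = (-2 + 2*15)*(1/866) = (-2 + 30)*(1/866) = 28*(1/866) = 14/433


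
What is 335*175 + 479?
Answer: 59104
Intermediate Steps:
335*175 + 479 = 58625 + 479 = 59104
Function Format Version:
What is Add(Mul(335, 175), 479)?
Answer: 59104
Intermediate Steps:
Add(Mul(335, 175), 479) = Add(58625, 479) = 59104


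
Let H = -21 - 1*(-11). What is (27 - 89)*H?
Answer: 620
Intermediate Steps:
H = -10 (H = -21 + 11 = -10)
(27 - 89)*H = (27 - 89)*(-10) = -62*(-10) = 620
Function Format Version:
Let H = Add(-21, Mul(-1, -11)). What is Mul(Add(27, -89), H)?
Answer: 620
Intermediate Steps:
H = -10 (H = Add(-21, 11) = -10)
Mul(Add(27, -89), H) = Mul(Add(27, -89), -10) = Mul(-62, -10) = 620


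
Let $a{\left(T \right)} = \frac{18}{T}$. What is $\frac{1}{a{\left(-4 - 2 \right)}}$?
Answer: $- \frac{1}{3} \approx -0.33333$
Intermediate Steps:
$\frac{1}{a{\left(-4 - 2 \right)}} = \frac{1}{18 \frac{1}{-4 - 2}} = \frac{1}{18 \frac{1}{-6}} = \frac{1}{18 \left(- \frac{1}{6}\right)} = \frac{1}{-3} = - \frac{1}{3}$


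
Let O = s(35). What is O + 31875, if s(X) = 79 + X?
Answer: 31989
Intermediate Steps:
O = 114 (O = 79 + 35 = 114)
O + 31875 = 114 + 31875 = 31989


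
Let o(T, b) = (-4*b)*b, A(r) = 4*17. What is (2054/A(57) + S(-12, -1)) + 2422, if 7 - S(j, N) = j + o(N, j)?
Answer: 103605/34 ≈ 3047.2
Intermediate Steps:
A(r) = 68
o(T, b) = -4*b²
S(j, N) = 7 - j + 4*j² (S(j, N) = 7 - (j - 4*j²) = 7 + (-j + 4*j²) = 7 - j + 4*j²)
(2054/A(57) + S(-12, -1)) + 2422 = (2054/68 + (7 - 1*(-12) + 4*(-12)²)) + 2422 = (2054*(1/68) + (7 + 12 + 4*144)) + 2422 = (1027/34 + (7 + 12 + 576)) + 2422 = (1027/34 + 595) + 2422 = 21257/34 + 2422 = 103605/34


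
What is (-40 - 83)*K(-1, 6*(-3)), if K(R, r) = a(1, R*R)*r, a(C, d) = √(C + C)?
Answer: 2214*√2 ≈ 3131.1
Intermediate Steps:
a(C, d) = √2*√C (a(C, d) = √(2*C) = √2*√C)
K(R, r) = r*√2 (K(R, r) = (√2*√1)*r = (√2*1)*r = √2*r = r*√2)
(-40 - 83)*K(-1, 6*(-3)) = (-40 - 83)*((6*(-3))*√2) = -(-2214)*√2 = 2214*√2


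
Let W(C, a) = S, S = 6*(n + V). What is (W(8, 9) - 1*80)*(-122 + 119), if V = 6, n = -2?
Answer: 168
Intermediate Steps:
S = 24 (S = 6*(-2 + 6) = 6*4 = 24)
W(C, a) = 24
(W(8, 9) - 1*80)*(-122 + 119) = (24 - 1*80)*(-122 + 119) = (24 - 80)*(-3) = -56*(-3) = 168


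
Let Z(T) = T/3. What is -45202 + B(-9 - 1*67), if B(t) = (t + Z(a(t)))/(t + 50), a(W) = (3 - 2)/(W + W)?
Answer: -535880255/11856 ≈ -45199.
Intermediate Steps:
a(W) = 1/(2*W)
Z(T) = T/3 (Z(T) = T*(⅓) = T/3)
B(t) = (t + 1/(6*t))/(50 + t) (B(t) = (t + (1/(2*t))/3)/(t + 50) = (t + 1/(6*t))/(50 + t))
-45202 + B(-9 - 1*67) = -45202 + (⅙ + (-9 - 1*67)²)/((-9 - 1*67)*(50 + (-9 - 1*67))) = -45202 + (⅙ + (-9 - 67)²)/((-9 - 67)*(50 + (-9 - 67))) = -45202 + (⅙ + (-76)²)/((-76)*(50 - 76)) = -45202 - 1/76*(⅙ + 5776)/(-26) = -45202 - 1/76*(-1/26)*34657/6 = -45202 + 34657/11856 = -535880255/11856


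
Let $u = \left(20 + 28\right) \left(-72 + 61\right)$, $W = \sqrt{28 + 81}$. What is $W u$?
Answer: $- 528 \sqrt{109} \approx -5512.5$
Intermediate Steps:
$W = \sqrt{109} \approx 10.44$
$u = -528$ ($u = 48 \left(-11\right) = -528$)
$W u = \sqrt{109} \left(-528\right) = - 528 \sqrt{109}$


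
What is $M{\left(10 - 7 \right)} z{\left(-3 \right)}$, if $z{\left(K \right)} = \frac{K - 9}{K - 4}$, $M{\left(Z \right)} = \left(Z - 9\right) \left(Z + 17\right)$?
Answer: $- \frac{1440}{7} \approx -205.71$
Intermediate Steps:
$M{\left(Z \right)} = \left(-9 + Z\right) \left(17 + Z\right)$
$z{\left(K \right)} = \frac{-9 + K}{-4 + K}$
$M{\left(10 - 7 \right)} z{\left(-3 \right)} = \left(-153 + \left(10 - 7\right)^{2} + 8 \left(10 - 7\right)\right) \frac{-9 - 3}{-4 - 3} = \left(-153 + \left(10 - 7\right)^{2} + 8 \left(10 - 7\right)\right) \frac{1}{-7} \left(-12\right) = \left(-153 + 3^{2} + 8 \cdot 3\right) \left(\left(- \frac{1}{7}\right) \left(-12\right)\right) = \left(-153 + 9 + 24\right) \frac{12}{7} = \left(-120\right) \frac{12}{7} = - \frac{1440}{7}$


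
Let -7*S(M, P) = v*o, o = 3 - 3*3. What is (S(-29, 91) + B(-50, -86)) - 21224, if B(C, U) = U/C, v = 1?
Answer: -3713749/175 ≈ -21221.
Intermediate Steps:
o = -6 (o = 3 - 9 = -6)
S(M, P) = 6/7 (S(M, P) = -(-6)/7 = -1/7*(-6) = 6/7)
(S(-29, 91) + B(-50, -86)) - 21224 = (6/7 - 86/(-50)) - 21224 = (6/7 - 86*(-1/50)) - 21224 = (6/7 + 43/25) - 21224 = 451/175 - 21224 = -3713749/175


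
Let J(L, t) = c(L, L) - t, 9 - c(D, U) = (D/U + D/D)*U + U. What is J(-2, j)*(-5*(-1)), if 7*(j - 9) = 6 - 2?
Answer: 190/7 ≈ 27.143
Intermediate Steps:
c(D, U) = 9 - U - U*(1 + D/U) (c(D, U) = 9 - ((D/U + D/D)*U + U) = 9 - ((D/U + 1)*U + U) = 9 - ((1 + D/U)*U + U) = 9 - (U*(1 + D/U) + U) = 9 - (U + U*(1 + D/U)) = 9 + (-U - U*(1 + D/U)) = 9 - U - U*(1 + D/U))
j = 67/7 (j = 9 + (6 - 2)/7 = 9 + (⅐)*4 = 9 + 4/7 = 67/7 ≈ 9.5714)
J(L, t) = 9 - t - 3*L (J(L, t) = (9 - L - 2*L) - t = (9 - 3*L) - t = 9 - t - 3*L)
J(-2, j)*(-5*(-1)) = (9 - 1*67/7 - 3*(-2))*(-5*(-1)) = (9 - 67/7 + 6)*5 = (38/7)*5 = 190/7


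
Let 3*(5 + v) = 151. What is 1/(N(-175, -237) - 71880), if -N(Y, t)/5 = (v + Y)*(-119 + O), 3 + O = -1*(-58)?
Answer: -3/340120 ≈ -8.8204e-6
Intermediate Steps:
v = 136/3 (v = -5 + (1/3)*151 = -5 + 151/3 = 136/3 ≈ 45.333)
O = 55 (O = -3 - 1*(-58) = -3 + 58 = 55)
N(Y, t) = 43520/3 + 320*Y (N(Y, t) = -5*(136/3 + Y)*(-119 + 55) = -5*(136/3 + Y)*(-64) = -5*(-8704/3 - 64*Y) = 43520/3 + 320*Y)
1/(N(-175, -237) - 71880) = 1/((43520/3 + 320*(-175)) - 71880) = 1/((43520/3 - 56000) - 71880) = 1/(-124480/3 - 71880) = 1/(-340120/3) = -3/340120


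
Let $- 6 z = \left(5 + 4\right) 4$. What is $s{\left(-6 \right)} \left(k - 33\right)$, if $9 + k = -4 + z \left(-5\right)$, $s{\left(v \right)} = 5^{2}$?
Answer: $-400$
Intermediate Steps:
$s{\left(v \right)} = 25$
$z = -6$ ($z = - \frac{\left(5 + 4\right) 4}{6} = - \frac{9 \cdot 4}{6} = \left(- \frac{1}{6}\right) 36 = -6$)
$k = 17$ ($k = -9 - -26 = -9 + \left(-4 + 30\right) = -9 + 26 = 17$)
$s{\left(-6 \right)} \left(k - 33\right) = 25 \left(17 - 33\right) = 25 \left(-16\right) = -400$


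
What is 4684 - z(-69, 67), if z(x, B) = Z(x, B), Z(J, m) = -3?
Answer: 4687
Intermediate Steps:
z(x, B) = -3
4684 - z(-69, 67) = 4684 - 1*(-3) = 4684 + 3 = 4687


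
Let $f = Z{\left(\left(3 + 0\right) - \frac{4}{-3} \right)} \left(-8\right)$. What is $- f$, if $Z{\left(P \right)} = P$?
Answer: $\frac{104}{3} \approx 34.667$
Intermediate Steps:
$f = - \frac{104}{3}$ ($f = \left(\left(3 + 0\right) - \frac{4}{-3}\right) \left(-8\right) = \left(3 - - \frac{4}{3}\right) \left(-8\right) = \left(3 + \frac{4}{3}\right) \left(-8\right) = \frac{13}{3} \left(-8\right) = - \frac{104}{3} \approx -34.667$)
$- f = \left(-1\right) \left(- \frac{104}{3}\right) = \frac{104}{3}$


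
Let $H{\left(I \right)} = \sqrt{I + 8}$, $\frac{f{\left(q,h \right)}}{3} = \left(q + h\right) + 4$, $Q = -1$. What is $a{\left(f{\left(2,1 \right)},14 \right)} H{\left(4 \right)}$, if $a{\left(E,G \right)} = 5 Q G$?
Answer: $- 140 \sqrt{3} \approx -242.49$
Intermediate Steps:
$f{\left(q,h \right)} = 12 + 3 h + 3 q$ ($f{\left(q,h \right)} = 3 \left(\left(q + h\right) + 4\right) = 3 \left(\left(h + q\right) + 4\right) = 3 \left(4 + h + q\right) = 12 + 3 h + 3 q$)
$H{\left(I \right)} = \sqrt{8 + I}$
$a{\left(E,G \right)} = - 5 G$ ($a{\left(E,G \right)} = 5 \left(-1\right) G = - 5 G$)
$a{\left(f{\left(2,1 \right)},14 \right)} H{\left(4 \right)} = \left(-5\right) 14 \sqrt{8 + 4} = - 70 \sqrt{12} = - 70 \cdot 2 \sqrt{3} = - 140 \sqrt{3}$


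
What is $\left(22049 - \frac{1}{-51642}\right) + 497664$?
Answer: $\frac{26839018747}{51642} \approx 5.1971 \cdot 10^{5}$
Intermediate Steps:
$\left(22049 - \frac{1}{-51642}\right) + 497664 = \left(22049 - - \frac{1}{51642}\right) + 497664 = \left(22049 + \frac{1}{51642}\right) + 497664 = \frac{1138654459}{51642} + 497664 = \frac{26839018747}{51642}$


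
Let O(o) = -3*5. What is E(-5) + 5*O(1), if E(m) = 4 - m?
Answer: -66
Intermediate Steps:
O(o) = -15
E(-5) + 5*O(1) = (4 - 1*(-5)) + 5*(-15) = (4 + 5) - 75 = 9 - 75 = -66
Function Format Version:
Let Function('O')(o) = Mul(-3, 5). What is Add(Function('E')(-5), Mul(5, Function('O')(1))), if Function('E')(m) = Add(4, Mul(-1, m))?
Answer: -66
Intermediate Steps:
Function('O')(o) = -15
Add(Function('E')(-5), Mul(5, Function('O')(1))) = Add(Add(4, Mul(-1, -5)), Mul(5, -15)) = Add(Add(4, 5), -75) = Add(9, -75) = -66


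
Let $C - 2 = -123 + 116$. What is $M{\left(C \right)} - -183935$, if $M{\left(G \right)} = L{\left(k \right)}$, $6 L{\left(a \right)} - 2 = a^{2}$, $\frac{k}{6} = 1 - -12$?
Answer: $\frac{554848}{3} \approx 1.8495 \cdot 10^{5}$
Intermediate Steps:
$C = -5$ ($C = 2 + \left(-123 + 116\right) = 2 - 7 = -5$)
$k = 78$ ($k = 6 \left(1 - -12\right) = 6 \left(1 + 12\right) = 6 \cdot 13 = 78$)
$L{\left(a \right)} = \frac{1}{3} + \frac{a^{2}}{6}$
$M{\left(G \right)} = \frac{3043}{3}$ ($M{\left(G \right)} = \frac{1}{3} + \frac{78^{2}}{6} = \frac{1}{3} + \frac{1}{6} \cdot 6084 = \frac{1}{3} + 1014 = \frac{3043}{3}$)
$M{\left(C \right)} - -183935 = \frac{3043}{3} - -183935 = \frac{3043}{3} + 183935 = \frac{554848}{3}$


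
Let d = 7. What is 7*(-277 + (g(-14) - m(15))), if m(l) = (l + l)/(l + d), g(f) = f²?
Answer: -6342/11 ≈ -576.54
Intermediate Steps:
m(l) = 2*l/(7 + l) (m(l) = (l + l)/(l + 7) = (2*l)/(7 + l) = 2*l/(7 + l))
7*(-277 + (g(-14) - m(15))) = 7*(-277 + ((-14)² - 2*15/(7 + 15))) = 7*(-277 + (196 - 2*15/22)) = 7*(-277 + (196 - 1*15/11)) = 7*(-277 + (196 - 15/11)) = 7*(-277 + 2141/11) = 7*(-906/11) = -6342/11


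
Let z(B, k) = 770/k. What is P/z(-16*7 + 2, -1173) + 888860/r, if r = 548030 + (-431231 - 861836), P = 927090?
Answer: -81021096570529/57367849 ≈ -1.4123e+6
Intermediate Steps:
r = -745037 (r = 548030 - 1293067 = -745037)
P/z(-16*7 + 2, -1173) + 888860/r = 927090/((770/(-1173))) + 888860/(-745037) = 927090/((770*(-1/1173))) + 888860*(-1/745037) = 927090/(-770/1173) - 888860/745037 = 927090*(-1173/770) - 888860/745037 = -108747657/77 - 888860/745037 = -81021096570529/57367849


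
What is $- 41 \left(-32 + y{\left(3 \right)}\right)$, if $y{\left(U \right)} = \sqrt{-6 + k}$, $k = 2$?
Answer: $1312 - 82 i \approx 1312.0 - 82.0 i$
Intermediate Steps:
$y{\left(U \right)} = 2 i$ ($y{\left(U \right)} = \sqrt{-6 + 2} = \sqrt{-4} = 2 i$)
$- 41 \left(-32 + y{\left(3 \right)}\right) = - 41 \left(-32 + 2 i\right) = 1312 - 82 i$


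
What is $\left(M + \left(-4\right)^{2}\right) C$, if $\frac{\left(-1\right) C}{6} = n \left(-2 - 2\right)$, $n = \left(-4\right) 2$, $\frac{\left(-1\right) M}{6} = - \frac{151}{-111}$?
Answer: $- \frac{55680}{37} \approx -1504.9$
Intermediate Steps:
$M = - \frac{302}{37}$ ($M = - 6 \left(- \frac{151}{-111}\right) = - 6 \left(\left(-151\right) \left(- \frac{1}{111}\right)\right) = \left(-6\right) \frac{151}{111} = - \frac{302}{37} \approx -8.1622$)
$n = -8$
$C = -192$ ($C = - 6 \left(- 8 \left(-2 - 2\right)\right) = - 6 \left(\left(-8\right) \left(-4\right)\right) = \left(-6\right) 32 = -192$)
$\left(M + \left(-4\right)^{2}\right) C = \left(- \frac{302}{37} + \left(-4\right)^{2}\right) \left(-192\right) = \left(- \frac{302}{37} + 16\right) \left(-192\right) = \frac{290}{37} \left(-192\right) = - \frac{55680}{37}$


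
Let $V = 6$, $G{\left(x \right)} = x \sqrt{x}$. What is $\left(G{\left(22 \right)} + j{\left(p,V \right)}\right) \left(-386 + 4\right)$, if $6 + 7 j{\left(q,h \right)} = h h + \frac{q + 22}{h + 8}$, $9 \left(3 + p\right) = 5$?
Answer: $- \frac{755596}{441} - 8404 \sqrt{22} \approx -41132.0$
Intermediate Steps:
$p = - \frac{22}{9}$ ($p = -3 + \frac{1}{9} \cdot 5 = -3 + \frac{5}{9} = - \frac{22}{9} \approx -2.4444$)
$G{\left(x \right)} = x^{\frac{3}{2}}$
$j{\left(q,h \right)} = - \frac{6}{7} + \frac{h^{2}}{7} + \frac{22 + q}{7 \left(8 + h\right)}$ ($j{\left(q,h \right)} = - \frac{6}{7} + \frac{h h + \frac{q + 22}{h + 8}}{7} = - \frac{6}{7} + \frac{h^{2} + \frac{22 + q}{8 + h}}{7} = - \frac{6}{7} + \left(\frac{h^{2}}{7} + \frac{22 + q}{7 \left(8 + h\right)}\right) = - \frac{6}{7} + \frac{h^{2}}{7} + \frac{22 + q}{7 \left(8 + h\right)}$)
$\left(G{\left(22 \right)} + j{\left(p,V \right)}\right) \left(-386 + 4\right) = \left(22^{\frac{3}{2}} + \frac{-26 - \frac{22}{9} + 6^{3} - 36 + 8 \cdot 6^{2}}{7 \left(8 + 6\right)}\right) \left(-386 + 4\right) = \left(22 \sqrt{22} + \frac{-26 - \frac{22}{9} + 216 - 36 + 8 \cdot 36}{7 \cdot 14}\right) \left(-382\right) = \left(22 \sqrt{22} + \frac{1}{7} \cdot \frac{1}{14} \left(-26 - \frac{22}{9} + 216 - 36 + 288\right)\right) \left(-382\right) = \left(22 \sqrt{22} + \frac{1}{7} \cdot \frac{1}{14} \cdot \frac{3956}{9}\right) \left(-382\right) = \left(22 \sqrt{22} + \frac{1978}{441}\right) \left(-382\right) = \left(\frac{1978}{441} + 22 \sqrt{22}\right) \left(-382\right) = - \frac{755596}{441} - 8404 \sqrt{22}$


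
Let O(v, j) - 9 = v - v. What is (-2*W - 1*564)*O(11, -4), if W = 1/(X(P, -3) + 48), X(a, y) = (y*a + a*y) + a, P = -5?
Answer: -370566/73 ≈ -5076.3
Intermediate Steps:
O(v, j) = 9 (O(v, j) = 9 + (v - v) = 9 + 0 = 9)
X(a, y) = a + 2*a*y (X(a, y) = (a*y + a*y) + a = 2*a*y + a = a + 2*a*y)
W = 1/73 (W = 1/(-5*(1 + 2*(-3)) + 48) = 1/(-5*(1 - 6) + 48) = 1/(-5*(-5) + 48) = 1/(25 + 48) = 1/73 ≈ 0.013699)
(-2*W - 1*564)*O(11, -4) = (-2*1/73 - 1*564)*9 = (-2/73 - 564)*9 = -41174/73*9 = -370566/73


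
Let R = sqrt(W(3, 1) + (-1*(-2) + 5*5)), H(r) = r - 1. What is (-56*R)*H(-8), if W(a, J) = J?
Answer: 1008*sqrt(7) ≈ 2666.9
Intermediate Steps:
H(r) = -1 + r
R = 2*sqrt(7) (R = sqrt(1 + (-1*(-2) + 5*5)) = sqrt(1 + (2 + 25)) = sqrt(1 + 27) = sqrt(28) = 2*sqrt(7) ≈ 5.2915)
(-56*R)*H(-8) = (-112*sqrt(7))*(-1 - 8) = -112*sqrt(7)*(-9) = 1008*sqrt(7)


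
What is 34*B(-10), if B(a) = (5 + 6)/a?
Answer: -187/5 ≈ -37.400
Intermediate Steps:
B(a) = 11/a
34*B(-10) = 34*(11/(-10)) = 34*(11*(-⅒)) = 34*(-11/10) = -187/5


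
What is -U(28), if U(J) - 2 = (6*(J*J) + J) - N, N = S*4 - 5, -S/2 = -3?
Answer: -4715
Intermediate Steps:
S = 6 (S = -2*(-3) = 6)
N = 19 (N = 6*4 - 5 = 24 - 5 = 19)
U(J) = -17 + J + 6*J**2 (U(J) = 2 + ((6*(J*J) + J) - 1*19) = 2 + ((6*J**2 + J) - 19) = 2 + ((J + 6*J**2) - 19) = 2 + (-19 + J + 6*J**2) = -17 + J + 6*J**2)
-U(28) = -(-17 + 28 + 6*28**2) = -(-17 + 28 + 6*784) = -(-17 + 28 + 4704) = -1*4715 = -4715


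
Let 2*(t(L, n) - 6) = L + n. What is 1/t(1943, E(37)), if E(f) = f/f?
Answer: 1/978 ≈ 0.0010225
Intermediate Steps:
E(f) = 1
t(L, n) = 6 + L/2 + n/2 (t(L, n) = 6 + (L + n)/2 = 6 + (L/2 + n/2) = 6 + L/2 + n/2)
1/t(1943, E(37)) = 1/(6 + (½)*1943 + (½)*1) = 1/(6 + 1943/2 + ½) = 1/978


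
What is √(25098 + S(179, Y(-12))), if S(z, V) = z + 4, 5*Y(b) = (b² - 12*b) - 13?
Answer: 159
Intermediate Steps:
Y(b) = -13/5 - 12*b/5 + b²/5 (Y(b) = ((b² - 12*b) - 13)/5 = (-13 + b² - 12*b)/5 = -13/5 - 12*b/5 + b²/5)
S(z, V) = 4 + z
√(25098 + S(179, Y(-12))) = √(25098 + (4 + 179)) = √(25098 + 183) = √25281 = 159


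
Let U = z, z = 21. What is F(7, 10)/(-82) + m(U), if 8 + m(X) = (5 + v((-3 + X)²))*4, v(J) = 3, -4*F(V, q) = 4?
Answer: 1969/82 ≈ 24.012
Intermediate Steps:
F(V, q) = -1 (F(V, q) = -¼*4 = -1)
U = 21
m(X) = 24 (m(X) = -8 + (5 + 3)*4 = -8 + 8*4 = -8 + 32 = 24)
F(7, 10)/(-82) + m(U) = -1/(-82) + 24 = -1*(-1/82) + 24 = 1/82 + 24 = 1969/82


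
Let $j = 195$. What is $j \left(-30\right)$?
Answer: $-5850$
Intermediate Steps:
$j \left(-30\right) = 195 \left(-30\right) = -5850$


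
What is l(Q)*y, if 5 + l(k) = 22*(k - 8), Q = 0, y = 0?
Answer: 0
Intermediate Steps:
l(k) = -181 + 22*k (l(k) = -5 + 22*(k - 8) = -5 + 22*(-8 + k) = -5 + (-176 + 22*k) = -181 + 22*k)
l(Q)*y = (-181 + 22*0)*0 = (-181 + 0)*0 = -181*0 = 0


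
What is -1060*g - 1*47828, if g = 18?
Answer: -66908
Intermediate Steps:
-1060*g - 1*47828 = -1060*18 - 1*47828 = -19080 - 47828 = -66908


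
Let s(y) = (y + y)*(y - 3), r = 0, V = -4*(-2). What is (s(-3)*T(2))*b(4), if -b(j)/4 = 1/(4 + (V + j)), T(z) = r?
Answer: 0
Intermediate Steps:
V = 8
s(y) = 2*y*(-3 + y) (s(y) = (2*y)*(-3 + y) = 2*y*(-3 + y))
T(z) = 0
b(j) = -4/(12 + j) (b(j) = -4/(4 + (8 + j)) = -4/(12 + j))
(s(-3)*T(2))*b(4) = ((2*(-3)*(-3 - 3))*0)*(-4/(12 + 4)) = ((2*(-3)*(-6))*0)*(-4/16) = (36*0)*(-4*1/16) = 0*(-¼) = 0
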